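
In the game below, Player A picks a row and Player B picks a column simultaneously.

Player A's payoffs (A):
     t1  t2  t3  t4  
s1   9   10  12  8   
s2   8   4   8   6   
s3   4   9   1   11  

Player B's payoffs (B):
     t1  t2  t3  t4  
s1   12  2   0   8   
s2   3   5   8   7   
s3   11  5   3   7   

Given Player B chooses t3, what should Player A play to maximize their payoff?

s1

With Player B fixed at t3, Player A's payoffs are: s1 → 12, s2 → 8, s3 → 1.
The maximum is 12, achieved by s1.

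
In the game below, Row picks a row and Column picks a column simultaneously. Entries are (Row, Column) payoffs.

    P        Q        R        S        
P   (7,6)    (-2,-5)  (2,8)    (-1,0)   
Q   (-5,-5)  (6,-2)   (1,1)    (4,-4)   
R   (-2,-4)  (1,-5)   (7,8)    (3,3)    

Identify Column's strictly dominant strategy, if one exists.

A strategy is strictly dominant if it gives Column a strictly higher payoff than every other strategy, against every choice by the opponent.
R strictly dominates: vs P: 8 > each of {6, -5, 0}; vs Q: 1 > each of {-5, -2, -4}; vs R: 8 > each of {-4, -5, 3}.

R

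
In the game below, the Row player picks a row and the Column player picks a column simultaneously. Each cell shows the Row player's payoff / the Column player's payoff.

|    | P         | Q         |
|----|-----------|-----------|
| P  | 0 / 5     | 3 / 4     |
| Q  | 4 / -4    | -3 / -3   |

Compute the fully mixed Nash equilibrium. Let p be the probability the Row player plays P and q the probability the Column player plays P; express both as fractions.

p = 1/2, q = 3/5

In a mixed NE each player is indifferent between their pure strategies, so the opponent's mix sets the indifference.
The Column player indifferent between P and Q: p·5 + (1−p)·(-4) = p·4 + (1−p)·(-3) ⟹ (-4) + 9p = (-3) + 7p ⟹ p = 1/2.
The Row player indifferent between P and Q: q·0 + (1−q)·3 = q·4 + (1−q)·(-3) ⟹ 3 + (-3)q = (-3) + 7q ⟹ q = 3/5.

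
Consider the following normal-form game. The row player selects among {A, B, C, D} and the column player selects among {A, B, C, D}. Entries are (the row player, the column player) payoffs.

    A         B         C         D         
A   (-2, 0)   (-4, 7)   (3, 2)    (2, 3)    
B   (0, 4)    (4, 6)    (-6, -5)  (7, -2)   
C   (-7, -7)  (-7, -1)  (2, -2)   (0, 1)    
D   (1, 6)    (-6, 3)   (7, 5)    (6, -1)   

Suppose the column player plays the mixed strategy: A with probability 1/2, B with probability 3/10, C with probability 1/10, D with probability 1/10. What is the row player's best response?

B

The row player's best reply maximizes expected payoff against the mix.
A: (1/2)·(-2) + (3/10)·(-4) + (1/10)·3 + (1/10)·2 = -17/10
B: (1/2)·0 + (3/10)·4 + (1/10)·(-6) + (1/10)·7 = 13/10
C: (1/2)·(-7) + (3/10)·(-7) + (1/10)·2 + (1/10)·0 = -27/5
D: (1/2)·1 + (3/10)·(-6) + (1/10)·7 + (1/10)·6 = 0
Highest expected payoff is 13/10, from B.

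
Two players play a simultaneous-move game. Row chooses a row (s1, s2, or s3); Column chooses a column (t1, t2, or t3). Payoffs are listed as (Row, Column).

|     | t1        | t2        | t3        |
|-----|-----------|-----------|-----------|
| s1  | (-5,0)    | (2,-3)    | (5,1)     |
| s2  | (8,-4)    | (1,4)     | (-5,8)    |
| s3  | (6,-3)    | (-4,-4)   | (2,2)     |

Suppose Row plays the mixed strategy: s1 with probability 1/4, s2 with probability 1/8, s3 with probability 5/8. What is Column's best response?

Column's best reply maximizes expected payoff against the mix.
t1: (1/4)·0 + (1/8)·(-4) + (5/8)·(-3) = -19/8
t2: (1/4)·(-3) + (1/8)·4 + (5/8)·(-4) = -11/4
t3: (1/4)·1 + (1/8)·8 + (5/8)·2 = 5/2
Highest expected payoff is 5/2, from t3.

t3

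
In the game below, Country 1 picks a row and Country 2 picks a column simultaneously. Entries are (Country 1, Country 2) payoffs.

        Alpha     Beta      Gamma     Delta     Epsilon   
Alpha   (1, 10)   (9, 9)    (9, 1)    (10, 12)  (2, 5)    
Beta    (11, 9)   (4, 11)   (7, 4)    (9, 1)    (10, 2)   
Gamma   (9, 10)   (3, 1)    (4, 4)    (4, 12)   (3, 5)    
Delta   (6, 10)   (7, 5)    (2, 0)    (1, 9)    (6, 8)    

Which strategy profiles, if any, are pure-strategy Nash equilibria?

Find each player's best response to every opponent strategy; NE are the intersections.
Country 1's best responses — vs Alpha: Beta (payoff 11); vs Beta: Alpha (payoff 9); vs Gamma: Alpha (payoff 9); vs Delta: Alpha (payoff 10); vs Epsilon: Beta (payoff 10).
Country 2's best responses — vs Alpha: Delta (payoff 12); vs Beta: Beta (payoff 11); vs Gamma: Delta (payoff 12); vs Delta: Alpha (payoff 10).
The only mutual best response is (Alpha, Delta); neither player gains by switching there.

(Alpha, Delta)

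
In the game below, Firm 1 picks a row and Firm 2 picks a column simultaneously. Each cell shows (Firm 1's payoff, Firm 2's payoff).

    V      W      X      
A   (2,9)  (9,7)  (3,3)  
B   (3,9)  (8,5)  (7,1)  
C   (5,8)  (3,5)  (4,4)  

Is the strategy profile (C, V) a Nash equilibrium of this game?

Yes

Holding Firm 2 at V: Firm 1 gets 5 from C, versus 2 from A, 3 from B. No profitable deviation for Firm 1.
Holding Firm 1 at C: Firm 2 gets 8 from V, versus 5 from W, 4 from X. No profitable deviation for Firm 2 either.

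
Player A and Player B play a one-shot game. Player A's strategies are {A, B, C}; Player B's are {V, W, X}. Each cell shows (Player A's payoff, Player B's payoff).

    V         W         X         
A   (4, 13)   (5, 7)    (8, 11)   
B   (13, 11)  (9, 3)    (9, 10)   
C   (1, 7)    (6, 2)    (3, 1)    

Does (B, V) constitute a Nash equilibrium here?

Holding Player B at V: Player A gets 13 from B, versus 4 from A, 1 from C. No profitable deviation for Player A.
Holding Player A at B: Player B gets 11 from V, versus 3 from W, 10 from X. No profitable deviation for Player B either.

Yes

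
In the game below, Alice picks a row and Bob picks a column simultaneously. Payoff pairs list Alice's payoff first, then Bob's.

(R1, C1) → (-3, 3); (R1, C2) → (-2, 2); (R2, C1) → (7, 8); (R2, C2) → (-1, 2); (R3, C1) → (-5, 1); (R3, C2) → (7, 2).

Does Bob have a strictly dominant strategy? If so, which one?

No strictly dominant strategy

Check whether one of Bob's strategies beats all alternatives regardless of what the opponent does.
C1 is not dominant: against R3, C2 gives 2 > 1.
C2 is not dominant: against R1, C1 gives 3 > 2.
No single strategy is best against every opponent action.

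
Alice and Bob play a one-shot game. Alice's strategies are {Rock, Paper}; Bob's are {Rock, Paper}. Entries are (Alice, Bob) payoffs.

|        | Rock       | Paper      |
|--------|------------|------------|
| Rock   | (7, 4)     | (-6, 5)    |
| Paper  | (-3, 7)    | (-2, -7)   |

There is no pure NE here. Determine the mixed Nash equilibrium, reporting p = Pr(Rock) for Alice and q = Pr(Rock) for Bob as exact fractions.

p = 14/15, q = 2/7

Each player's mixing probability is pinned down by making the *other* player indifferent.
Bob indifferent between Rock and Paper: p·4 + (1−p)·7 = p·5 + (1−p)·(-7) ⟹ 7 + (-3)p = (-7) + 12p ⟹ p = 14/15.
Alice indifferent between Rock and Paper: q·7 + (1−q)·(-6) = q·(-3) + (1−q)·(-2) ⟹ (-6) + 13q = (-2) + (-1)q ⟹ q = 2/7.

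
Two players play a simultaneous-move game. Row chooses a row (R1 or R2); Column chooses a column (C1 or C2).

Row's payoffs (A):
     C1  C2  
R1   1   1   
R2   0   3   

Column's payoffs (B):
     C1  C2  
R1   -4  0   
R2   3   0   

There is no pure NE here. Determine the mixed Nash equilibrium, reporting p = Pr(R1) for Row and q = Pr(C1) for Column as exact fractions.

Each player's mixing probability is pinned down by making the *other* player indifferent.
Column indifferent between C1 and C2: p·(-4) + (1−p)·3 = p·0 + (1−p)·0 ⟹ 3 + (-7)p = 0 + 0p ⟹ p = 3/7.
Row indifferent between R1 and R2: q·1 + (1−q)·1 = q·0 + (1−q)·3 ⟹ 1 + 0q = 3 + (-3)q ⟹ q = 2/3.

p = 3/7, q = 2/3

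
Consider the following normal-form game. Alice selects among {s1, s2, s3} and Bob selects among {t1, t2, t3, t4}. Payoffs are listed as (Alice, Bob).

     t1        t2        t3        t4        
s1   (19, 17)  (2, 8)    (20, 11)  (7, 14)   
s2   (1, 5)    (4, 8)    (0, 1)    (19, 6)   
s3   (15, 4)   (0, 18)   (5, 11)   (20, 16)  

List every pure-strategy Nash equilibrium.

Find each player's best response to every opponent strategy; NE are the intersections.
Alice's best responses — vs t1: s1 (payoff 19); vs t2: s2 (payoff 4); vs t3: s1 (payoff 20); vs t4: s3 (payoff 20).
Bob's best responses — vs s1: t1 (payoff 17); vs s2: t2 (payoff 8); vs s3: t2 (payoff 18).
Mutual best responses occur at (s1, t1) and (s2, t2); at each, neither player gains by switching.

(s1, t1) and (s2, t2)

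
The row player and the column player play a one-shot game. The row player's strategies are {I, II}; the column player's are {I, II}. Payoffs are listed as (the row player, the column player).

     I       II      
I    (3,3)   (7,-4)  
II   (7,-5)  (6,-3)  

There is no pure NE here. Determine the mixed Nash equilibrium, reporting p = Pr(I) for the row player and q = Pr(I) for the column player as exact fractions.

p = 2/9, q = 1/5

Each player's mixing probability is pinned down by making the *other* player indifferent.
The column player indifferent between I and II: p·3 + (1−p)·(-5) = p·(-4) + (1−p)·(-3) ⟹ (-5) + 8p = (-3) + (-1)p ⟹ p = 2/9.
The row player indifferent between I and II: q·3 + (1−q)·7 = q·7 + (1−q)·6 ⟹ 7 + (-4)q = 6 + 1q ⟹ q = 1/5.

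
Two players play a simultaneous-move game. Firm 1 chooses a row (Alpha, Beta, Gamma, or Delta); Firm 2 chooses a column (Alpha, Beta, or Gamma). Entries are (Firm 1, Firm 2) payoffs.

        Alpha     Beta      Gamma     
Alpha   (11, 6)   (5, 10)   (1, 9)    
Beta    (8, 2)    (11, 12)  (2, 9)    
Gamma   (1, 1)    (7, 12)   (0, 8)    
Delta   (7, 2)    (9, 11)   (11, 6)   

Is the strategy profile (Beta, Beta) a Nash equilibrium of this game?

Yes

Holding Firm 2 at Beta: Firm 1 gets 11 from Beta, versus 5 from Alpha, 7 from Gamma, 9 from Delta. No profitable deviation for Firm 1.
Holding Firm 1 at Beta: Firm 2 gets 12 from Beta, versus 2 from Alpha, 9 from Gamma. No profitable deviation for Firm 2 either.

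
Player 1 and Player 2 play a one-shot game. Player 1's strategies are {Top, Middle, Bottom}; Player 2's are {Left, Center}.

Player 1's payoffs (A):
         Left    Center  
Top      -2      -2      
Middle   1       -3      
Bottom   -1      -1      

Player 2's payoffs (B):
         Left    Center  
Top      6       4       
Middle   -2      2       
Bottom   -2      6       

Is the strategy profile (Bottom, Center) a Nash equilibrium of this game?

Yes

Holding Player 2 at Center: Player 1 gets -1 from Bottom, versus -2 from Top, -3 from Middle. No profitable deviation for Player 1.
Holding Player 1 at Bottom: Player 2 gets 6 from Center, versus -2 from Left. No profitable deviation for Player 2 either.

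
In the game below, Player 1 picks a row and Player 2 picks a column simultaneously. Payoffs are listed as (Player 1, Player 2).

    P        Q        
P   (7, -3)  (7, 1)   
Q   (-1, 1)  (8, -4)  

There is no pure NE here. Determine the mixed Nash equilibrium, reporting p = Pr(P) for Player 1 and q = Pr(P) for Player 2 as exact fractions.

p = 5/9, q = 1/9

Each player's mixing probability is pinned down by making the *other* player indifferent.
Player 2 indifferent between P and Q: p·(-3) + (1−p)·1 = p·1 + (1−p)·(-4) ⟹ 1 + (-4)p = (-4) + 5p ⟹ p = 5/9.
Player 1 indifferent between P and Q: q·7 + (1−q)·7 = q·(-1) + (1−q)·8 ⟹ 7 + 0q = 8 + (-9)q ⟹ q = 1/9.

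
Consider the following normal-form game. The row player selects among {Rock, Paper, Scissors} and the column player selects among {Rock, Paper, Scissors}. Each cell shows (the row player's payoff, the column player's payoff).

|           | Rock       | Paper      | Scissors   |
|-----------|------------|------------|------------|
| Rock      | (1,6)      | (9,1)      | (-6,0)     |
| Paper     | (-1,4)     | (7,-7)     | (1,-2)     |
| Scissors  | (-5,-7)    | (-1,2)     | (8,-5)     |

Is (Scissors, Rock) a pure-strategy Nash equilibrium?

Holding the column player at Rock: the row player gets -5 from Scissors but could get 1 by switching to Rock. The row player has a profitable deviation.

No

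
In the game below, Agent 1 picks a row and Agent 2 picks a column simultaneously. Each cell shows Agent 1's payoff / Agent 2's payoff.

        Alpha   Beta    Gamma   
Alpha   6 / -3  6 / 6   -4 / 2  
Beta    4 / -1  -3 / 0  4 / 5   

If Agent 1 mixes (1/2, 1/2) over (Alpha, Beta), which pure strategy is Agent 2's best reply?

Agent 2's best reply maximizes expected payoff against the mix.
Alpha: (1/2)·(-3) + (1/2)·(-1) = -2
Beta: (1/2)·6 + (1/2)·0 = 3
Gamma: (1/2)·2 + (1/2)·5 = 7/2
Highest expected payoff is 7/2, from Gamma.

Gamma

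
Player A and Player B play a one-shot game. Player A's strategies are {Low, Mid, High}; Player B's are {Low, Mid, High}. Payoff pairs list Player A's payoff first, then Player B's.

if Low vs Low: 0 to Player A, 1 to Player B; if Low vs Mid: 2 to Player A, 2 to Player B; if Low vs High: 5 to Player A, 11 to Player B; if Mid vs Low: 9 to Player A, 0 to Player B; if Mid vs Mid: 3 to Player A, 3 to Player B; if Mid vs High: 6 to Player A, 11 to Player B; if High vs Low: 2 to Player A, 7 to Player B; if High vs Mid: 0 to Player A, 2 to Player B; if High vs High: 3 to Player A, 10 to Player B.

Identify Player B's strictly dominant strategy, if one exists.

A strategy is strictly dominant if it gives Player B a strictly higher payoff than every other strategy, against every choice by the opponent.
High strictly dominates: vs Low: 11 > each of {1, 2}; vs Mid: 11 > each of {0, 3}; vs High: 10 > each of {7, 2}.

High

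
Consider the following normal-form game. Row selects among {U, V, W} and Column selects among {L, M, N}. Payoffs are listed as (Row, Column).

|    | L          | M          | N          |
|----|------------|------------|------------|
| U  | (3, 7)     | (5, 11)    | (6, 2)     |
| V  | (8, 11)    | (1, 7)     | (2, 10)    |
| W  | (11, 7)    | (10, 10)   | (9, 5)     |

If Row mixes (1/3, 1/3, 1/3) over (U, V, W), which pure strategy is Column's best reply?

M

Column's best reply maximizes expected payoff against the mix.
L: (1/3)·7 + (1/3)·11 + (1/3)·7 = 25/3
M: (1/3)·11 + (1/3)·7 + (1/3)·10 = 28/3
N: (1/3)·2 + (1/3)·10 + (1/3)·5 = 17/3
Highest expected payoff is 28/3, from M.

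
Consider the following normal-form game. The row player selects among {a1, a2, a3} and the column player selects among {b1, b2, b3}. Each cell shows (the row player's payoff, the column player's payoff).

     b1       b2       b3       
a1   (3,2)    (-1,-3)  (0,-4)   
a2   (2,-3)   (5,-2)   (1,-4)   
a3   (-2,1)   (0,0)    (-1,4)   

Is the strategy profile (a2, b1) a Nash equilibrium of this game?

No

Holding the column player at b1: the row player gets 2 from a2 but could get 3 by switching to a1. The row player has a profitable deviation.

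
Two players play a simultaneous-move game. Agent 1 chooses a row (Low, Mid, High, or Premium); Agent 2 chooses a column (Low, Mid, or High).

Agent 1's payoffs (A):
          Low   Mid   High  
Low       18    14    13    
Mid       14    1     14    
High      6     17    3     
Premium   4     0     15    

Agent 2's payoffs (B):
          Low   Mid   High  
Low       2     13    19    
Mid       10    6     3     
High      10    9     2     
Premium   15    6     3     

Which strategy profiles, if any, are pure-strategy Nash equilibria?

None

Check mutual best responses: a cell is a NE iff neither player can gain by unilaterally deviating.
Agent 1's best responses — vs Low: Low (payoff 18); vs Mid: High (payoff 17); vs High: Premium (payoff 15).
Agent 2's best responses — vs Low: High (payoff 19); vs Mid: Low (payoff 10); vs High: Low (payoff 10); vs Premium: Low (payoff 15).
No cell has both players best-responding. For instance, Agent 1's best reply to Mid is High, but against High Agent 2 prefers Low over Mid.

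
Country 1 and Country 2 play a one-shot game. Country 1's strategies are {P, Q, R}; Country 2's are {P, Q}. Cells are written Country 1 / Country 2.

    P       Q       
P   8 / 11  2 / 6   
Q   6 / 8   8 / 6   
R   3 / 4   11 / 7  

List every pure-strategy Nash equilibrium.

(P, P) and (R, Q)

Check mutual best responses: a cell is a NE iff neither player can gain by unilaterally deviating.
Country 1's best responses — vs P: P (payoff 8); vs Q: R (payoff 11).
Country 2's best responses — vs P: P (payoff 11); vs Q: P (payoff 8); vs R: Q (payoff 7).
Mutual best responses occur at (P, P) and (R, Q); at each, neither player gains by switching.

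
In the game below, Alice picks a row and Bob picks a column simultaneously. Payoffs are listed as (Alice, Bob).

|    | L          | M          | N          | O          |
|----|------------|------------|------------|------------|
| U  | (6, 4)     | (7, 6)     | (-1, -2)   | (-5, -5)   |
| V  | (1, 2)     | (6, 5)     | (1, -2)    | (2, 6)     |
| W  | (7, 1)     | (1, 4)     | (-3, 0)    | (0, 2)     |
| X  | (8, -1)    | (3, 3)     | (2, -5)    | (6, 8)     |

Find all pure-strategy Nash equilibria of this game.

(U, M) and (X, O)

A profile is a Nash equilibrium when each player is best-responding to the other.
Alice's best responses — vs L: X (payoff 8); vs M: U (payoff 7); vs N: X (payoff 2); vs O: X (payoff 6).
Bob's best responses — vs U: M (payoff 6); vs V: O (payoff 6); vs W: M (payoff 4); vs X: O (payoff 8).
Mutual best responses occur at (U, M) and (X, O); at each, neither player gains by switching.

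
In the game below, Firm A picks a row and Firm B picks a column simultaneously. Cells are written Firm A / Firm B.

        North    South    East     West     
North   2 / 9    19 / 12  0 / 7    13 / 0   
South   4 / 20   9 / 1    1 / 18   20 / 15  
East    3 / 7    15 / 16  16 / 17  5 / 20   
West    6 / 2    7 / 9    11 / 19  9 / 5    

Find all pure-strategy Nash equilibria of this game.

(North, South)

Check mutual best responses: a cell is a NE iff neither player can gain by unilaterally deviating.
Firm A's best responses — vs North: West (payoff 6); vs South: North (payoff 19); vs East: East (payoff 16); vs West: South (payoff 20).
Firm B's best responses — vs North: South (payoff 12); vs South: North (payoff 20); vs East: West (payoff 20); vs West: East (payoff 19).
The only mutual best response is (North, South); neither player gains by switching there.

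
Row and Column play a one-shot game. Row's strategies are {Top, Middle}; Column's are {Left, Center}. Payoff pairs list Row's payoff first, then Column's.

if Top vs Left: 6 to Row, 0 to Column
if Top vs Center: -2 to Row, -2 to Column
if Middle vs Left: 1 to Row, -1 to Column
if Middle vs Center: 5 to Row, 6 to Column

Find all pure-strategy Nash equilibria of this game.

(Top, Left) and (Middle, Center)

Find each player's best response to every opponent strategy; NE are the intersections.
Row's best responses — vs Left: Top (payoff 6); vs Center: Middle (payoff 5).
Column's best responses — vs Top: Left (payoff 0); vs Middle: Center (payoff 6).
Mutual best responses occur at (Top, Left) and (Middle, Center); at each, neither player gains by switching.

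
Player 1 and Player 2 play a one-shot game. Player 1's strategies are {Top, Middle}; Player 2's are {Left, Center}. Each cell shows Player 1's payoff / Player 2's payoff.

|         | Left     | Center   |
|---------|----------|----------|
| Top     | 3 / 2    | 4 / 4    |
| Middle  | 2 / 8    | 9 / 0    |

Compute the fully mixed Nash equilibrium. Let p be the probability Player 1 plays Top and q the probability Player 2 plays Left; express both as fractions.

p = 4/5, q = 5/6

In a mixed NE each player is indifferent between their pure strategies, so the opponent's mix sets the indifference.
Player 2 indifferent between Left and Center: p·2 + (1−p)·8 = p·4 + (1−p)·0 ⟹ 8 + (-6)p = 0 + 4p ⟹ p = 4/5.
Player 1 indifferent between Top and Middle: q·3 + (1−q)·4 = q·2 + (1−q)·9 ⟹ 4 + (-1)q = 9 + (-7)q ⟹ q = 5/6.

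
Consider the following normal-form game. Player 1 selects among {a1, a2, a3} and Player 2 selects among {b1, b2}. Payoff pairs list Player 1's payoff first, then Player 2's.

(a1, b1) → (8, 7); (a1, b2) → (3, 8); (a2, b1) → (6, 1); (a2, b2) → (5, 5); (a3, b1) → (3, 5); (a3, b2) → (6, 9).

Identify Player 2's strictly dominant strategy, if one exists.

b2

A strategy is strictly dominant if it gives Player 2 a strictly higher payoff than every other strategy, against every choice by the opponent.
b2 strictly dominates: vs a1: 8 > 7; vs a2: 5 > 1; vs a3: 9 > 5.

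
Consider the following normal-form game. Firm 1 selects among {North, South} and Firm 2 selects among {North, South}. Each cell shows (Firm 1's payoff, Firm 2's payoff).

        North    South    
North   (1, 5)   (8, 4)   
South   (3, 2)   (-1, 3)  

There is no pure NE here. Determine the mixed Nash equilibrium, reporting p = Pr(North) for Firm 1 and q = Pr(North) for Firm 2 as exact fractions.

p = 1/2, q = 9/11

Each player's mixing probability is pinned down by making the *other* player indifferent.
Firm 2 indifferent between North and South: p·5 + (1−p)·2 = p·4 + (1−p)·3 ⟹ 2 + 3p = 3 + 1p ⟹ p = 1/2.
Firm 1 indifferent between North and South: q·1 + (1−q)·8 = q·3 + (1−q)·(-1) ⟹ 8 + (-7)q = (-1) + 4q ⟹ q = 9/11.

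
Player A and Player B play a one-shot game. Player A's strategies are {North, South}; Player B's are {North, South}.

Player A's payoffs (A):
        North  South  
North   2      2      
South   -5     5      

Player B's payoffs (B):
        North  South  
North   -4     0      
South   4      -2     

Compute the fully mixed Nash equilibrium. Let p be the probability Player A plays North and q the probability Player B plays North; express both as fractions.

p = 3/5, q = 3/10

Each player's mixing probability is pinned down by making the *other* player indifferent.
Player B indifferent between North and South: p·(-4) + (1−p)·4 = p·0 + (1−p)·(-2) ⟹ 4 + (-8)p = (-2) + 2p ⟹ p = 3/5.
Player A indifferent between North and South: q·2 + (1−q)·2 = q·(-5) + (1−q)·5 ⟹ 2 + 0q = 5 + (-10)q ⟹ q = 3/10.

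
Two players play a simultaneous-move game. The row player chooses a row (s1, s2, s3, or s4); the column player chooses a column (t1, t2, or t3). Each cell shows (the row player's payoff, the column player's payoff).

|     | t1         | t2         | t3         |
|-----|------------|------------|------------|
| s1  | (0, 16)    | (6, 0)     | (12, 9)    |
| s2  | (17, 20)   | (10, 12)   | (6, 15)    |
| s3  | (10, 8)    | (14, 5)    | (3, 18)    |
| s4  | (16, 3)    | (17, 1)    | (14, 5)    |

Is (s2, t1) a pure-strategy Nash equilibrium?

Holding the column player at t1: the row player gets 17 from s2, versus 0 from s1, 10 from s3, 16 from s4. No profitable deviation for the row player.
Holding the row player at s2: the column player gets 20 from t1, versus 12 from t2, 15 from t3. No profitable deviation for the column player either.

Yes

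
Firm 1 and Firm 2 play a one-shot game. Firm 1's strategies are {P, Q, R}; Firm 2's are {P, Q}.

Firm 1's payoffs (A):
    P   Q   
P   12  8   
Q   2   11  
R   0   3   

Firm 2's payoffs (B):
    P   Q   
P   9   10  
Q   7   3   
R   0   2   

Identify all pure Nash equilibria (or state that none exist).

No pure-strategy Nash equilibrium

Check mutual best responses: a cell is a NE iff neither player can gain by unilaterally deviating.
Firm 1's best responses — vs P: P (payoff 12); vs Q: Q (payoff 11).
Firm 2's best responses — vs P: Q (payoff 10); vs Q: P (payoff 7); vs R: Q (payoff 2).
No cell has both players best-responding. For instance, Firm 1's best reply to P is P, but against P Firm 2 prefers Q over P.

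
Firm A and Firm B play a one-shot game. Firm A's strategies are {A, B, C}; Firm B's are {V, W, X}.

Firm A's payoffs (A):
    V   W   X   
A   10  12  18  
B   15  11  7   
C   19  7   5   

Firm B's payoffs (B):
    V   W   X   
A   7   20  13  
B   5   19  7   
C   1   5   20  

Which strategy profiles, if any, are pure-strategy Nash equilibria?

Check mutual best responses: a cell is a NE iff neither player can gain by unilaterally deviating.
Firm A's best responses — vs V: C (payoff 19); vs W: A (payoff 12); vs X: A (payoff 18).
Firm B's best responses — vs A: W (payoff 20); vs B: W (payoff 19); vs C: X (payoff 20).
The only mutual best response is (A, W); neither player gains by switching there.

(A, W)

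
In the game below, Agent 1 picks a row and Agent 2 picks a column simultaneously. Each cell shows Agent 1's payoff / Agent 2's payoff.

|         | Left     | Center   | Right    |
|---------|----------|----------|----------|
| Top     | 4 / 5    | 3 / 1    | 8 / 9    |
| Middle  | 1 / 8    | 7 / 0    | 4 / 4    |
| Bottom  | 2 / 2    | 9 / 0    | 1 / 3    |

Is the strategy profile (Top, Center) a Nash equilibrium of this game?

No

Holding Agent 2 at Center: Agent 1 gets 3 from Top but could get 9 by switching to Bottom. Agent 1 has a profitable deviation.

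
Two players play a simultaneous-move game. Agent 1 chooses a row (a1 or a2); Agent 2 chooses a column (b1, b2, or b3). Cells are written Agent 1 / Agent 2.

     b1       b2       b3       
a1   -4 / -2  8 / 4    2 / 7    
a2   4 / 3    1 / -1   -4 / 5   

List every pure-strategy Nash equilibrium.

Find each player's best response to every opponent strategy; NE are the intersections.
Agent 1's best responses — vs b1: a2 (payoff 4); vs b2: a1 (payoff 8); vs b3: a1 (payoff 2).
Agent 2's best responses — vs a1: b3 (payoff 7); vs a2: b3 (payoff 5).
The only mutual best response is (a1, b3); neither player gains by switching there.

(a1, b3)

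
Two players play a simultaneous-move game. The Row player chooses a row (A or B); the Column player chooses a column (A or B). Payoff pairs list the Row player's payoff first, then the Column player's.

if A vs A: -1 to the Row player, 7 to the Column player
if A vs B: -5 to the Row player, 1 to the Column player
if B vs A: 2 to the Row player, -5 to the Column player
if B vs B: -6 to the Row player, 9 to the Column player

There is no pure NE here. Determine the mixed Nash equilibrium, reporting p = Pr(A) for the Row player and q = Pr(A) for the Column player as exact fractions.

Each player's mixing probability is pinned down by making the *other* player indifferent.
The Column player indifferent between A and B: p·7 + (1−p)·(-5) = p·1 + (1−p)·9 ⟹ (-5) + 12p = 9 + (-8)p ⟹ p = 7/10.
The Row player indifferent between A and B: q·(-1) + (1−q)·(-5) = q·2 + (1−q)·(-6) ⟹ (-5) + 4q = (-6) + 8q ⟹ q = 1/4.

p = 7/10, q = 1/4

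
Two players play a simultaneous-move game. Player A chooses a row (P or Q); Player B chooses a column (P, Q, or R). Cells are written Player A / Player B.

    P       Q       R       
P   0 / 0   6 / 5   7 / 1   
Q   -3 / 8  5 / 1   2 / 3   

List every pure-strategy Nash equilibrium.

(P, Q)

A profile is a Nash equilibrium when each player is best-responding to the other.
Player A's best responses — vs P: P (payoff 0); vs Q: P (payoff 6); vs R: P (payoff 7).
Player B's best responses — vs P: Q (payoff 5); vs Q: P (payoff 8).
The only mutual best response is (P, Q); neither player gains by switching there.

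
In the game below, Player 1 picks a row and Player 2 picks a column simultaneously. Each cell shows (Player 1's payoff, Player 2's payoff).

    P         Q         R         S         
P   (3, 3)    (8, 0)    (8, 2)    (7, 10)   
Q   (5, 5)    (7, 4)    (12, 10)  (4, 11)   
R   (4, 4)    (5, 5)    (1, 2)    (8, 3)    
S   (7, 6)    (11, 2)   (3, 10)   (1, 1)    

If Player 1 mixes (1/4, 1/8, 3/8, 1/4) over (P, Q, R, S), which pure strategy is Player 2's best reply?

S

Compute Player 2's expected payoff from each pure strategy against the given mix.
P: (1/4)·3 + (1/8)·5 + (3/8)·4 + (1/4)·6 = 35/8
Q: (1/4)·0 + (1/8)·4 + (3/8)·5 + (1/4)·2 = 23/8
R: (1/4)·2 + (1/8)·10 + (3/8)·2 + (1/4)·10 = 5
S: (1/4)·10 + (1/8)·11 + (3/8)·3 + (1/4)·1 = 21/4
Highest expected payoff is 21/4, from S.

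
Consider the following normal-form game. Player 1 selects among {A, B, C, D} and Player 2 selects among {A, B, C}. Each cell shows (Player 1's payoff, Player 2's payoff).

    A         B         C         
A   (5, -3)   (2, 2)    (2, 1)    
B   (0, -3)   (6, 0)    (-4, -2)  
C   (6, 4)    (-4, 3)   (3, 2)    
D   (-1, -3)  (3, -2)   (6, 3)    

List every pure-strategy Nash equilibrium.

Check mutual best responses: a cell is a NE iff neither player can gain by unilaterally deviating.
Player 1's best responses — vs A: C (payoff 6); vs B: B (payoff 6); vs C: D (payoff 6).
Player 2's best responses — vs A: B (payoff 2); vs B: B (payoff 0); vs C: A (payoff 4); vs D: C (payoff 3).
Mutual best responses occur at (B, B), (C, A), and (D, C); at each, neither player gains by switching.

(B, B), (C, A), and (D, C)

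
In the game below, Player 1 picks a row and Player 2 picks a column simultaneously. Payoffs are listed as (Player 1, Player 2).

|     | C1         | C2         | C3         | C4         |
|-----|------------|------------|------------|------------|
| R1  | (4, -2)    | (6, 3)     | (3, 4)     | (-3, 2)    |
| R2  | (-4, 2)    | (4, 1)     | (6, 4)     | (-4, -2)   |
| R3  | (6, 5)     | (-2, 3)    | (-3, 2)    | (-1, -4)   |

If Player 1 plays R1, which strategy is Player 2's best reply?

C3

With Player 1 fixed at R1, Player 2's payoffs are: C1 → -2, C2 → 3, C3 → 4, C4 → 2.
The maximum is 4, achieved by C3.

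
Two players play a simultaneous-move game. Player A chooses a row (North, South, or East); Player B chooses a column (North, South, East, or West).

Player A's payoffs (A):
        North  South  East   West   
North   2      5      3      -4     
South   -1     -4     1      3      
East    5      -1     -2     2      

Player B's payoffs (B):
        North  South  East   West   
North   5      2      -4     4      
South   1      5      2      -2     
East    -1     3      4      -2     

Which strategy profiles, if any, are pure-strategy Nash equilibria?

No pure-strategy Nash equilibrium

Find each player's best response to every opponent strategy; NE are the intersections.
Player A's best responses — vs North: East (payoff 5); vs South: North (payoff 5); vs East: North (payoff 3); vs West: South (payoff 3).
Player B's best responses — vs North: North (payoff 5); vs South: South (payoff 5); vs East: East (payoff 4).
No cell has both players best-responding. For instance, Player A's best reply to East is North, but against North Player B prefers North over East.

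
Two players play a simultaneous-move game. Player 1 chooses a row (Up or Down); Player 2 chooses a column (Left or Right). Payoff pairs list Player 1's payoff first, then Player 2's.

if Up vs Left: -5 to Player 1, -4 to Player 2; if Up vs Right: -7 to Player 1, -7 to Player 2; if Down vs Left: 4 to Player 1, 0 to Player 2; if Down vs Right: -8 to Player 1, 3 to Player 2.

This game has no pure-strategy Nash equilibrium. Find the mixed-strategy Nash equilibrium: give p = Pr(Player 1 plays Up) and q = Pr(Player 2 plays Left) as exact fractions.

p = 1/2, q = 1/10

In a mixed NE each player is indifferent between their pure strategies, so the opponent's mix sets the indifference.
Player 2 indifferent between Left and Right: p·(-4) + (1−p)·0 = p·(-7) + (1−p)·3 ⟹ 0 + (-4)p = 3 + (-10)p ⟹ p = 1/2.
Player 1 indifferent between Up and Down: q·(-5) + (1−q)·(-7) = q·4 + (1−q)·(-8) ⟹ (-7) + 2q = (-8) + 12q ⟹ q = 1/10.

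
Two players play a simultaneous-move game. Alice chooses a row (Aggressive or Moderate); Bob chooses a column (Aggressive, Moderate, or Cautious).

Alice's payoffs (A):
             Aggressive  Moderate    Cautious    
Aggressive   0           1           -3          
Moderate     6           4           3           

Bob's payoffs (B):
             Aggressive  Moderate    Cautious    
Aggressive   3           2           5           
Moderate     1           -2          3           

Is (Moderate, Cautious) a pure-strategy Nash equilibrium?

Holding Bob at Cautious: Alice gets 3 from Moderate, versus -3 from Aggressive. No profitable deviation for Alice.
Holding Alice at Moderate: Bob gets 3 from Cautious, versus 1 from Aggressive, -2 from Moderate. No profitable deviation for Bob either.

Yes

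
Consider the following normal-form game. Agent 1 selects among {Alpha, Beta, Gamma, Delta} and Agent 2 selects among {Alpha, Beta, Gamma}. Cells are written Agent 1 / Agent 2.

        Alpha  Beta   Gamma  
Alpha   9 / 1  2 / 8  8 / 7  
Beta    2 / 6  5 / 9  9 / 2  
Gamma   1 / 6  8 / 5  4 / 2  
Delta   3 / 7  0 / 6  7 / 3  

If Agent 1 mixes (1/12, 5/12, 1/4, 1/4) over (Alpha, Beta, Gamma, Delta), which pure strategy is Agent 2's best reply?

Beta

Compute Agent 2's expected payoff from each pure strategy against the given mix.
Alpha: (1/12)·1 + (5/12)·6 + (1/4)·6 + (1/4)·7 = 35/6
Beta: (1/12)·8 + (5/12)·9 + (1/4)·5 + (1/4)·6 = 43/6
Gamma: (1/12)·7 + (5/12)·2 + (1/4)·2 + (1/4)·3 = 8/3
Highest expected payoff is 43/6, from Beta.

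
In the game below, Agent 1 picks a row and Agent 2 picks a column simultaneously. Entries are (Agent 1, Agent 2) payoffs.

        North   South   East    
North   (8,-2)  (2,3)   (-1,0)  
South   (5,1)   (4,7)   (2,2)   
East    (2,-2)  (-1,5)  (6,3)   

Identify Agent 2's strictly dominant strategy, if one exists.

South

Check whether one of Agent 2's strategies beats all alternatives regardless of what the opponent does.
South strictly dominates: vs North: 3 > each of {-2, 0}; vs South: 7 > each of {1, 2}; vs East: 5 > each of {-2, 3}.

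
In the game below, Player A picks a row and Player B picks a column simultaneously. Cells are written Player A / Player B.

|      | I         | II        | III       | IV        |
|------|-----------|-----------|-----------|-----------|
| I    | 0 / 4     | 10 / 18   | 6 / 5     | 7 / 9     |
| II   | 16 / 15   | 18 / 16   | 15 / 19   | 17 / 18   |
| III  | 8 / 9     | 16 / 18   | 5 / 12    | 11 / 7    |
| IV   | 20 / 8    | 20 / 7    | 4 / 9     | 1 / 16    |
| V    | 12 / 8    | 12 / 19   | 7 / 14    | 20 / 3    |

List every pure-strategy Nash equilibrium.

Find each player's best response to every opponent strategy; NE are the intersections.
Player A's best responses — vs I: IV (payoff 20); vs II: IV (payoff 20); vs III: II (payoff 15); vs IV: V (payoff 20).
Player B's best responses — vs I: II (payoff 18); vs II: III (payoff 19); vs III: II (payoff 18); vs IV: IV (payoff 16); vs V: II (payoff 19).
The only mutual best response is (II, III); neither player gains by switching there.

(II, III)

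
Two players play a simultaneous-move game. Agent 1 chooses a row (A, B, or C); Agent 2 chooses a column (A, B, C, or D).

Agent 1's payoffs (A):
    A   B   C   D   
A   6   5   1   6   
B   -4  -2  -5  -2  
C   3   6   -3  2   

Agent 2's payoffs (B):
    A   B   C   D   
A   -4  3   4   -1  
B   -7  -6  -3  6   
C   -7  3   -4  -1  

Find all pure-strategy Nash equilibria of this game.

A profile is a Nash equilibrium when each player is best-responding to the other.
Agent 1's best responses — vs A: A (payoff 6); vs B: C (payoff 6); vs C: A (payoff 1); vs D: A (payoff 6).
Agent 2's best responses — vs A: C (payoff 4); vs B: D (payoff 6); vs C: B (payoff 3).
Mutual best responses occur at (A, C) and (C, B); at each, neither player gains by switching.

(A, C) and (C, B)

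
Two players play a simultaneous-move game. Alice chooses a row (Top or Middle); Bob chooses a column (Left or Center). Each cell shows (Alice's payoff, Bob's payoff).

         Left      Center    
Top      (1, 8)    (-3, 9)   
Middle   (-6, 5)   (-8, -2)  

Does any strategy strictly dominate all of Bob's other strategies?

No strictly dominant strategy

A strategy is strictly dominant if it gives Bob a strictly higher payoff than every other strategy, against every choice by the opponent.
Left is not dominant: against Top, Center gives 9 > 8.
Center is not dominant: against Middle, Left gives 5 > -2.
No single strategy is best against every opponent action.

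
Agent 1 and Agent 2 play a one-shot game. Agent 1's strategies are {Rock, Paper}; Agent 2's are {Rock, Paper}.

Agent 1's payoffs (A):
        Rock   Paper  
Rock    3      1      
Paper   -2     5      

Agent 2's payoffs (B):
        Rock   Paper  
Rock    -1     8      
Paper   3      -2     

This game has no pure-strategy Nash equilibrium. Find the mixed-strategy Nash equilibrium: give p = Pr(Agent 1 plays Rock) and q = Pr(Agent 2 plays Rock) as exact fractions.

p = 5/14, q = 4/9

Each player's mixing probability is pinned down by making the *other* player indifferent.
Agent 2 indifferent between Rock and Paper: p·(-1) + (1−p)·3 = p·8 + (1−p)·(-2) ⟹ 3 + (-4)p = (-2) + 10p ⟹ p = 5/14.
Agent 1 indifferent between Rock and Paper: q·3 + (1−q)·1 = q·(-2) + (1−q)·5 ⟹ 1 + 2q = 5 + (-7)q ⟹ q = 4/9.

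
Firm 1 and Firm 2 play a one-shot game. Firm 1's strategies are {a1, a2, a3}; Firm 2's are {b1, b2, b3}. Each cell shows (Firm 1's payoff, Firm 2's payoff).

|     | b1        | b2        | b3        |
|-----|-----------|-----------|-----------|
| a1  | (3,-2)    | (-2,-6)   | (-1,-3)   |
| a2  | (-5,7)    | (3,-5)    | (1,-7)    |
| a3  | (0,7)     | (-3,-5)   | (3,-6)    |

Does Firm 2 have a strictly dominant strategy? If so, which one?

b1

Check whether one of Firm 2's strategies beats all alternatives regardless of what the opponent does.
b1 strictly dominates: vs a1: -2 > each of {-6, -3}; vs a2: 7 > each of {-5, -7}; vs a3: 7 > each of {-5, -6}.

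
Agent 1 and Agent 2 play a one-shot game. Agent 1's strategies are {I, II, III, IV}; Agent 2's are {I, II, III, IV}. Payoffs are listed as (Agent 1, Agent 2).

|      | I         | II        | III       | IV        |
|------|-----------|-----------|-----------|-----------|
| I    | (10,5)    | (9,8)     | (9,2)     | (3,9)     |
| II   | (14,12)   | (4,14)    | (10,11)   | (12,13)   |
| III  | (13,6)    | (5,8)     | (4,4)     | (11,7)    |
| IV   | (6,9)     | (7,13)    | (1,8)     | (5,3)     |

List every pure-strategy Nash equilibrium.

Check mutual best responses: a cell is a NE iff neither player can gain by unilaterally deviating.
Agent 1's best responses — vs I: II (payoff 14); vs II: I (payoff 9); vs III: II (payoff 10); vs IV: II (payoff 12).
Agent 2's best responses — vs I: IV (payoff 9); vs II: II (payoff 14); vs III: II (payoff 8); vs IV: II (payoff 13).
No cell has both players best-responding. For instance, Agent 1's best reply to III is II, but against II Agent 2 prefers II over III.

None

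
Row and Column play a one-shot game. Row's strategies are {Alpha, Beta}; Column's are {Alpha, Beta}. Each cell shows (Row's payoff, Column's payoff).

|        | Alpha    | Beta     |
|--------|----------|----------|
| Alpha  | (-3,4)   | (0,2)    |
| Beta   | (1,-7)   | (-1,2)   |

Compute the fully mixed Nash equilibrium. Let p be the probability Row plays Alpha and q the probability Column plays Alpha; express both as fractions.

In a mixed NE each player is indifferent between their pure strategies, so the opponent's mix sets the indifference.
Column indifferent between Alpha and Beta: p·4 + (1−p)·(-7) = p·2 + (1−p)·2 ⟹ (-7) + 11p = 2 + 0p ⟹ p = 9/11.
Row indifferent between Alpha and Beta: q·(-3) + (1−q)·0 = q·1 + (1−q)·(-1) ⟹ 0 + (-3)q = (-1) + 2q ⟹ q = 1/5.

p = 9/11, q = 1/5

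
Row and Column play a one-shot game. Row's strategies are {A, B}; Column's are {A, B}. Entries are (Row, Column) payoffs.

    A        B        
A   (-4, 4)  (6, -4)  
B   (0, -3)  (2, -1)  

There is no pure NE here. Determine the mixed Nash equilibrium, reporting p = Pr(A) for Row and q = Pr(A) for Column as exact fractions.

p = 1/5, q = 1/2

Each player's mixing probability is pinned down by making the *other* player indifferent.
Column indifferent between A and B: p·4 + (1−p)·(-3) = p·(-4) + (1−p)·(-1) ⟹ (-3) + 7p = (-1) + (-3)p ⟹ p = 1/5.
Row indifferent between A and B: q·(-4) + (1−q)·6 = q·0 + (1−q)·2 ⟹ 6 + (-10)q = 2 + (-2)q ⟹ q = 1/2.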